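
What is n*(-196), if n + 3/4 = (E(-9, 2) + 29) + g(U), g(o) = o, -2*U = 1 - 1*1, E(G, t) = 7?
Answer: -6909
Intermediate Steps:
U = 0 (U = -(1 - 1*1)/2 = -(1 - 1)/2 = -1/2*0 = 0)
n = 141/4 (n = -3/4 + ((7 + 29) + 0) = -3/4 + (36 + 0) = -3/4 + 36 = 141/4 ≈ 35.250)
n*(-196) = (141/4)*(-196) = -6909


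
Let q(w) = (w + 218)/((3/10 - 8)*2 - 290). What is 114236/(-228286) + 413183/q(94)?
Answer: -24005460810381/59354360 ≈ -4.0444e+5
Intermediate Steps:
q(w) = -1090/1527 - 5*w/1527 (q(w) = (218 + w)/((3*(1/10) - 8)*2 - 290) = (218 + w)/((3/10 - 8)*2 - 290) = (218 + w)/(-77/10*2 - 290) = (218 + w)/(-77/5 - 290) = (218 + w)/(-1527/5) = (218 + w)*(-5/1527) = -1090/1527 - 5*w/1527)
114236/(-228286) + 413183/q(94) = 114236/(-228286) + 413183/(-1090/1527 - 5/1527*94) = 114236*(-1/228286) + 413183/(-1090/1527 - 470/1527) = -57118/114143 + 413183/(-520/509) = -57118/114143 + 413183*(-509/520) = -57118/114143 - 210310147/520 = -24005460810381/59354360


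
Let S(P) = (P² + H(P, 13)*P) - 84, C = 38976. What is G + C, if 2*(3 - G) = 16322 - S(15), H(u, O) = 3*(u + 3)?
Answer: 62587/2 ≈ 31294.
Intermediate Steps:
H(u, O) = 9 + 3*u (H(u, O) = 3*(3 + u) = 9 + 3*u)
S(P) = -84 + P² + P*(9 + 3*P) (S(P) = (P² + (9 + 3*P)*P) - 84 = (P² + P*(9 + 3*P)) - 84 = -84 + P² + P*(9 + 3*P))
G = -15365/2 (G = 3 - (16322 - (-84 + 4*15² + 9*15))/2 = 3 - (16322 - (-84 + 4*225 + 135))/2 = 3 - (16322 - (-84 + 900 + 135))/2 = 3 - (16322 - 1*951)/2 = 3 - (16322 - 951)/2 = 3 - ½*15371 = 3 - 15371/2 = -15365/2 ≈ -7682.5)
G + C = -15365/2 + 38976 = 62587/2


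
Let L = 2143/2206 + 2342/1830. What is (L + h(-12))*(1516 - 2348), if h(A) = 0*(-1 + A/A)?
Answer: -1890333536/1009245 ≈ -1873.0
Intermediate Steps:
h(A) = 0 (h(A) = 0*(-1 + 1) = 0*0 = 0)
L = 4544071/2018490 (L = 2143*(1/2206) + 2342*(1/1830) = 2143/2206 + 1171/915 = 4544071/2018490 ≈ 2.2512)
(L + h(-12))*(1516 - 2348) = (4544071/2018490 + 0)*(1516 - 2348) = (4544071/2018490)*(-832) = -1890333536/1009245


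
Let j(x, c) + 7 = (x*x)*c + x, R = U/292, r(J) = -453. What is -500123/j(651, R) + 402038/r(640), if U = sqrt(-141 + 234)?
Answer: -56208199330000562/63450894206343 - 74297919852*sqrt(93)/20009742733 ≈ -921.66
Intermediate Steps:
U = sqrt(93) ≈ 9.6436
R = sqrt(93)/292 ≈ 0.033026
j(x, c) = -7 + x + c*x**2 (j(x, c) = -7 + ((x*x)*c + x) = -7 + (x**2*c + x) = -7 + (c*x**2 + x) = -7 + (x + c*x**2) = -7 + x + c*x**2)
-500123/j(651, R) + 402038/r(640) = -500123/(-7 + 651 + (sqrt(93)/292)*651**2) + 402038/(-453) = -500123/(-7 + 651 + (sqrt(93)/292)*423801) + 402038*(-1/453) = -500123/(-7 + 651 + 423801*sqrt(93)/292) - 402038/453 = -500123/(644 + 423801*sqrt(93)/292) - 402038/453 = -402038/453 - 500123/(644 + 423801*sqrt(93)/292)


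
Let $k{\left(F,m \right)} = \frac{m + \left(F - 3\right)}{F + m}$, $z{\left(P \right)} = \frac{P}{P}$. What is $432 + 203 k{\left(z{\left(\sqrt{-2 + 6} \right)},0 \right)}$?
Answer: $26$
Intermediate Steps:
$z{\left(P \right)} = 1$
$k{\left(F,m \right)} = \frac{-3 + F + m}{F + m}$ ($k{\left(F,m \right)} = \frac{m + \left(-3 + F\right)}{F + m} = \frac{-3 + F + m}{F + m}$)
$432 + 203 k{\left(z{\left(\sqrt{-2 + 6} \right)},0 \right)} = 432 + 203 \frac{-3 + 1 + 0}{1 + 0} = 432 + 203 \cdot 1^{-1} \left(-2\right) = 432 + 203 \cdot 1 \left(-2\right) = 432 + 203 \left(-2\right) = 432 - 406 = 26$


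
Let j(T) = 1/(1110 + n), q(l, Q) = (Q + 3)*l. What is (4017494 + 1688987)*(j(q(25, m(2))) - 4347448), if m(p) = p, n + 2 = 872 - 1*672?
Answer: -32449687263211823/1308 ≈ -2.4809e+13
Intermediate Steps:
n = 198 (n = -2 + (872 - 1*672) = -2 + (872 - 672) = -2 + 200 = 198)
q(l, Q) = l*(3 + Q) (q(l, Q) = (3 + Q)*l = l*(3 + Q))
j(T) = 1/1308 (j(T) = 1/(1110 + 198) = 1/1308)
(4017494 + 1688987)*(j(q(25, m(2))) - 4347448) = (4017494 + 1688987)*(1/1308 - 4347448) = 5706481*(-5686461983/1308) = -32449687263211823/1308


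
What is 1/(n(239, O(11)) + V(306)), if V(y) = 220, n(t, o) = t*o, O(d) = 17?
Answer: 1/4283 ≈ 0.00023348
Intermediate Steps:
n(t, o) = o*t
1/(n(239, O(11)) + V(306)) = 1/(17*239 + 220) = 1/(4063 + 220) = 1/4283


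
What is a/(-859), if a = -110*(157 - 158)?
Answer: -110/859 ≈ -0.12806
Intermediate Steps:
a = 110 (a = -110*(-1) = 110)
a/(-859) = 110/(-859) = 110*(-1/859) = -110/859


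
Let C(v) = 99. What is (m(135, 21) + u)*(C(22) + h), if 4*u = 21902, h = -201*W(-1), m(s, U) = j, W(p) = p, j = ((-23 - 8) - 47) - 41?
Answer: 1606950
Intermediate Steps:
j = -119 (j = (-31 - 47) - 41 = -78 - 41 = -119)
m(s, U) = -119
h = 201 (h = -201*(-1) = 201)
u = 10951/2 (u = (1/4)*21902 = 10951/2 ≈ 5475.5)
(m(135, 21) + u)*(C(22) + h) = (-119 + 10951/2)*(99 + 201) = (10713/2)*300 = 1606950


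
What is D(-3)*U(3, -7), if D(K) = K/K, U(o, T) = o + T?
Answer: -4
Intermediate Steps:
U(o, T) = T + o
D(K) = 1
D(-3)*U(3, -7) = 1*(-7 + 3) = 1*(-4) = -4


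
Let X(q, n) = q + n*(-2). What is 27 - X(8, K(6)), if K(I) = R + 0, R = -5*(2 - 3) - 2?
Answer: 25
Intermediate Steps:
R = 3 (R = -5*(-1) - 2 = 5 - 2 = 3)
K(I) = 3 (K(I) = 3 + 0 = 3)
X(q, n) = q - 2*n
27 - X(8, K(6)) = 27 - (8 - 2*3) = 27 - (8 - 6) = 27 - 1*2 = 27 - 2 = 25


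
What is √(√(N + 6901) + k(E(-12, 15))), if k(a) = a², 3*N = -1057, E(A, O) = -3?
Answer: √(81 + 3*√58938)/3 ≈ 9.4828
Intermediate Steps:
N = -1057/3 (N = (⅓)*(-1057) = -1057/3 ≈ -352.33)
√(√(N + 6901) + k(E(-12, 15))) = √(√(-1057/3 + 6901) + (-3)²) = √(√(19646/3) + 9) = √(√58938/3 + 9) = √(9 + √58938/3)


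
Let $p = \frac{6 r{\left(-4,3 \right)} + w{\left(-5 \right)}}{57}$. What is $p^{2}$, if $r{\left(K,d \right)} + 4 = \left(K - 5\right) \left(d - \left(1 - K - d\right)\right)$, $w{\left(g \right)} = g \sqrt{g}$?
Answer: $\frac{5959}{3249} + \frac{260 i \sqrt{5}}{1083} \approx 1.8341 + 0.53682 i$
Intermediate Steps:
$w{\left(g \right)} = g^{\frac{3}{2}}$
$r{\left(K,d \right)} = -4 + \left(-5 + K\right) \left(-1 + K + 2 d\right)$ ($r{\left(K,d \right)} = -4 + \left(K - 5\right) \left(d - \left(1 - K - d\right)\right) = -4 + \left(-5 + K\right) \left(d + \left(-1 + K + d\right)\right) = -4 + \left(-5 + K\right) \left(-1 + K + 2 d\right)$)
$p = - \frac{26}{19} - \frac{5 i \sqrt{5}}{57}$ ($p = \frac{6 \left(1 + \left(-4\right)^{2} - 30 - -24 + 2 \left(-4\right) 3\right) + \left(-5\right)^{\frac{3}{2}}}{57} = \left(6 \left(1 + 16 - 30 + 24 - 24\right) - 5 i \sqrt{5}\right) \frac{1}{57} = \left(6 \left(-13\right) - 5 i \sqrt{5}\right) \frac{1}{57} = \left(-78 - 5 i \sqrt{5}\right) \frac{1}{57} = - \frac{26}{19} - \frac{5 i \sqrt{5}}{57} \approx -1.3684 - 0.19615 i$)
$p^{2} = \left(- \frac{26}{19} - \frac{5 i \sqrt{5}}{57}\right)^{2}$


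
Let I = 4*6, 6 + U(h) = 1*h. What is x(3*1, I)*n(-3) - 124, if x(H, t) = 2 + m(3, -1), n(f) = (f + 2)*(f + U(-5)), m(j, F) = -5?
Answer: -166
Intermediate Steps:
U(h) = -6 + h (U(h) = -6 + 1*h = -6 + h)
I = 24
n(f) = (-11 + f)*(2 + f) (n(f) = (f + 2)*(f + (-6 - 5)) = (2 + f)*(f - 11) = (2 + f)*(-11 + f) = (-11 + f)*(2 + f))
x(H, t) = -3 (x(H, t) = 2 - 5 = -3)
x(3*1, I)*n(-3) - 124 = -3*(-22 + (-3)² - 9*(-3)) - 124 = -3*(-22 + 9 + 27) - 124 = -3*14 - 124 = -42 - 124 = -166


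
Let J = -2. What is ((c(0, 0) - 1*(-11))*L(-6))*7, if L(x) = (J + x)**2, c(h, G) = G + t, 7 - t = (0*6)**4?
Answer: 8064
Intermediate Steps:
t = 7 (t = 7 - (0*6)**4 = 7 - 1*0**4 = 7 - 1*0 = 7 + 0 = 7)
c(h, G) = 7 + G (c(h, G) = G + 7 = 7 + G)
L(x) = (-2 + x)**2
((c(0, 0) - 1*(-11))*L(-6))*7 = (((7 + 0) - 1*(-11))*(-2 - 6)**2)*7 = ((7 + 11)*(-8)**2)*7 = (18*64)*7 = 1152*7 = 8064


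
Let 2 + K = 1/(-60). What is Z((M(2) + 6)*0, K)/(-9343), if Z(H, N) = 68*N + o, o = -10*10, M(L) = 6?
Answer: 3557/140145 ≈ 0.025381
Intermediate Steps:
o = -100
K = -121/60 (K = -2 + 1/(-60) = -2 - 1/60 = -121/60 ≈ -2.0167)
Z(H, N) = -100 + 68*N (Z(H, N) = 68*N - 100 = -100 + 68*N)
Z((M(2) + 6)*0, K)/(-9343) = (-100 + 68*(-121/60))/(-9343) = (-100 - 2057/15)*(-1/9343) = -3557/15*(-1/9343) = 3557/140145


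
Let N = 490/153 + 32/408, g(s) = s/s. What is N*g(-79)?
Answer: 502/153 ≈ 3.2810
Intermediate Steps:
g(s) = 1
N = 502/153 (N = 490*(1/153) + 32*(1/408) = 490/153 + 4/51 = 502/153 ≈ 3.2810)
N*g(-79) = (502/153)*1 = 502/153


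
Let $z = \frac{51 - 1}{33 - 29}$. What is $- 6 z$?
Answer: $-75$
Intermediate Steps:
$z = \frac{25}{2}$ ($z = \frac{50}{4} = 50 \cdot \frac{1}{4} = \frac{25}{2} \approx 12.5$)
$- 6 z = \left(-6\right) \frac{25}{2} = -75$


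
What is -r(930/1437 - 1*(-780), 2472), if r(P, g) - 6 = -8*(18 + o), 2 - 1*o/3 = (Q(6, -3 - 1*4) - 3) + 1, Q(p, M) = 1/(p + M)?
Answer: 258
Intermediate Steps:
Q(p, M) = 1/(M + p)
o = 15 (o = 6 - 3*((1/((-3 - 1*4) + 6) - 3) + 1) = 6 - 3*((1/((-3 - 4) + 6) - 3) + 1) = 6 - 3*((1/(-7 + 6) - 3) + 1) = 6 - 3*((1/(-1) - 3) + 1) = 6 - 3*((-1 - 3) + 1) = 6 - 3*(-4 + 1) = 6 - 3*(-3) = 6 + 9 = 15)
r(P, g) = -258 (r(P, g) = 6 - 8*(18 + 15) = 6 - 8*33 = 6 - 264 = -258)
-r(930/1437 - 1*(-780), 2472) = -1*(-258) = 258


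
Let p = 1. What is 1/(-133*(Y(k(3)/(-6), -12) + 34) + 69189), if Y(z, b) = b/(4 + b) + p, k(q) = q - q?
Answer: 2/128669 ≈ 1.5544e-5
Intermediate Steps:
k(q) = 0
Y(z, b) = 1 + b/(4 + b) (Y(z, b) = b/(4 + b) + 1 = 1 + b/(4 + b))
1/(-133*(Y(k(3)/(-6), -12) + 34) + 69189) = 1/(-133*(2*(2 - 12)/(4 - 12) + 34) + 69189) = 1/(-133*(2*(-10)/(-8) + 34) + 69189) = 1/(-133*(2*(-⅛)*(-10) + 34) + 69189) = 1/(-133*(5/2 + 34) + 69189) = 1/(-133*73/2 + 69189) = 1/(-9709/2 + 69189) = 1/(128669/2) = 2/128669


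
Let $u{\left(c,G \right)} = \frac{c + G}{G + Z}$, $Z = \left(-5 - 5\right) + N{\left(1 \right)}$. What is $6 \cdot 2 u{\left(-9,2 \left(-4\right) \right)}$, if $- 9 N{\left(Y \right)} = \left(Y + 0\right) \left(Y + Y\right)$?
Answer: $\frac{459}{41} \approx 11.195$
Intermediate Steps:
$N{\left(Y \right)} = - \frac{2 Y^{2}}{9}$ ($N{\left(Y \right)} = - \frac{\left(Y + 0\right) \left(Y + Y\right)}{9} = - \frac{Y 2 Y}{9} = - \frac{2 Y^{2}}{9}$)
$Z = - \frac{92}{9}$ ($Z = \left(-5 - 5\right) - \frac{2 \cdot 1^{2}}{9} = -10 - \frac{2}{9} = - \frac{92}{9} \approx -10.222$)
$u{\left(c,G \right)} = \frac{G + c}{- \frac{92}{9} + G}$ ($u{\left(c,G \right)} = \frac{c + G}{G - \frac{92}{9}} = \frac{G + c}{- \frac{92}{9} + G}$)
$6 \cdot 2 u{\left(-9,2 \left(-4\right) \right)} = 6 \cdot 2 \frac{9 \left(2 \left(-4\right) - 9\right)}{-92 + 9 \cdot 2 \left(-4\right)} = 12 \frac{9 \left(-8 - 9\right)}{-92 + 9 \left(-8\right)} = 12 \cdot 9 \frac{1}{-92 - 72} \left(-17\right) = 12 \cdot 9 \frac{1}{-164} \left(-17\right) = 12 \cdot 9 \left(- \frac{1}{164}\right) \left(-17\right) = 12 \cdot \frac{153}{164} = \frac{459}{41}$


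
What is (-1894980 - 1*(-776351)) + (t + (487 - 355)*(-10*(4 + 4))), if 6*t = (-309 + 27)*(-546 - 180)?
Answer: -1095067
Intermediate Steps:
t = 34122 (t = ((-309 + 27)*(-546 - 180))/6 = (-282*(-726))/6 = (1/6)*204732 = 34122)
(-1894980 - 1*(-776351)) + (t + (487 - 355)*(-10*(4 + 4))) = (-1894980 - 1*(-776351)) + (34122 + (487 - 355)*(-10*(4 + 4))) = (-1894980 + 776351) + (34122 + 132*(-10*8)) = -1118629 + (34122 + 132*(-80)) = -1118629 + (34122 - 10560) = -1118629 + 23562 = -1095067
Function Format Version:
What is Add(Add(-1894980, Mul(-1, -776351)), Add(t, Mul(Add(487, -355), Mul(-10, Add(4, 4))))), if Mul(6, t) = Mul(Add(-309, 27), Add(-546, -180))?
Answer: -1095067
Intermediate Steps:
t = 34122 (t = Mul(Rational(1, 6), Mul(Add(-309, 27), Add(-546, -180))) = Mul(Rational(1, 6), Mul(-282, -726)) = Mul(Rational(1, 6), 204732) = 34122)
Add(Add(-1894980, Mul(-1, -776351)), Add(t, Mul(Add(487, -355), Mul(-10, Add(4, 4))))) = Add(Add(-1894980, Mul(-1, -776351)), Add(34122, Mul(Add(487, -355), Mul(-10, Add(4, 4))))) = Add(Add(-1894980, 776351), Add(34122, Mul(132, Mul(-10, 8)))) = Add(-1118629, Add(34122, Mul(132, -80))) = Add(-1118629, Add(34122, -10560)) = Add(-1118629, 23562) = -1095067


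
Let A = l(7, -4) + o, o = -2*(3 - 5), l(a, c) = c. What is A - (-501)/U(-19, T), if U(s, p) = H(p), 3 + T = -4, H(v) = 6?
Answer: 167/2 ≈ 83.500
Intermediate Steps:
T = -7 (T = -3 - 4 = -7)
o = 4 (o = -2*(-2) = 4)
U(s, p) = 6
A = 0 (A = -4 + 4 = 0)
A - (-501)/U(-19, T) = 0 - (-501)/6 = 0 - 1*(-167/2) = 0 + 167/2 = 167/2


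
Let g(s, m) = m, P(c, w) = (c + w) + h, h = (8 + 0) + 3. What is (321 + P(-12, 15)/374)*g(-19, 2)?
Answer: 120068/187 ≈ 642.08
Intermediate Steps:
h = 11 (h = 8 + 3 = 11)
P(c, w) = 11 + c + w (P(c, w) = (c + w) + 11 = 11 + c + w)
(321 + P(-12, 15)/374)*g(-19, 2) = (321 + (11 - 12 + 15)/374)*2 = (321 + 14*(1/374))*2 = (321 + 7/187)*2 = (60034/187)*2 = 120068/187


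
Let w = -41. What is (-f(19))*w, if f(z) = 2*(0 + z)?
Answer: 1558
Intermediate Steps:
f(z) = 2*z
(-f(19))*w = -2*19*(-41) = -1*38*(-41) = -38*(-41) = 1558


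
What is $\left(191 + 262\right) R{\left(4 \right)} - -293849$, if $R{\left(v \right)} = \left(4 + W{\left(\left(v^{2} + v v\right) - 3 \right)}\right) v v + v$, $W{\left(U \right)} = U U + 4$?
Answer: $6449213$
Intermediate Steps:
$W{\left(U \right)} = 4 + U^{2}$ ($W{\left(U \right)} = U^{2} + 4 = 4 + U^{2}$)
$R{\left(v \right)} = v + v^{2} \left(8 + \left(-3 + 2 v^{2}\right)^{2}\right)$ ($R{\left(v \right)} = \left(4 + \left(4 + \left(\left(v^{2} + v v\right) - 3\right)^{2}\right)\right) v v + v = \left(4 + \left(4 + \left(\left(v^{2} + v^{2}\right) - 3\right)^{2}\right)\right) v v + v = \left(4 + \left(4 + \left(2 v^{2} - 3\right)^{2}\right)\right) v v + v = \left(4 + \left(4 + \left(-3 + 2 v^{2}\right)^{2}\right)\right) v v + v = \left(8 + \left(-3 + 2 v^{2}\right)^{2}\right) v v + v = v \left(8 + \left(-3 + 2 v^{2}\right)^{2}\right) v + v = v^{2} \left(8 + \left(-3 + 2 v^{2}\right)^{2}\right) + v = v + v^{2} \left(8 + \left(-3 + 2 v^{2}\right)^{2}\right)$)
$\left(191 + 262\right) R{\left(4 \right)} - -293849 = \left(191 + 262\right) 4 \left(1 - 12 \cdot 4^{3} + 4 \cdot 4^{5} + 17 \cdot 4\right) - -293849 = 453 \cdot 4 \left(1 - 768 + 4 \cdot 1024 + 68\right) + 293849 = 453 \cdot 4 \left(1 - 768 + 4096 + 68\right) + 293849 = 453 \cdot 4 \cdot 3397 + 293849 = 453 \cdot 13588 + 293849 = 6155364 + 293849 = 6449213$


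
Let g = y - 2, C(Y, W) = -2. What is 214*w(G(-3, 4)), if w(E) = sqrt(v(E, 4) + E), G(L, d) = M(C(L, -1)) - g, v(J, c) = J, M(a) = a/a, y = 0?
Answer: 214*sqrt(6) ≈ 524.19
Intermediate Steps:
M(a) = 1
g = -2 (g = 0 - 2 = -2)
G(L, d) = 3 (G(L, d) = 1 - 1*(-2) = 1 + 2 = 3)
w(E) = sqrt(2)*sqrt(E) (w(E) = sqrt(E + E) = sqrt(2*E) = sqrt(2)*sqrt(E))
214*w(G(-3, 4)) = 214*(sqrt(2)*sqrt(3)) = 214*sqrt(6)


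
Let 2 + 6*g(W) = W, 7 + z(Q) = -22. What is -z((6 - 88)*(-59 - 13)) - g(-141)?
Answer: 317/6 ≈ 52.833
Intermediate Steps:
z(Q) = -29 (z(Q) = -7 - 22 = -29)
g(W) = -⅓ + W/6
-z((6 - 88)*(-59 - 13)) - g(-141) = -1*(-29) - (-⅓ + (⅙)*(-141)) = 29 - (-⅓ - 47/2) = 29 - 1*(-143/6) = 29 + 143/6 = 317/6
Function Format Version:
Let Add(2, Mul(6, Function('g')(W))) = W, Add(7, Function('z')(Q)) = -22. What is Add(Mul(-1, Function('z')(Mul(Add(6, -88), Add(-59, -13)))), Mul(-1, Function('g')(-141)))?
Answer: Rational(317, 6) ≈ 52.833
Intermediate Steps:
Function('z')(Q) = -29 (Function('z')(Q) = Add(-7, -22) = -29)
Function('g')(W) = Add(Rational(-1, 3), Mul(Rational(1, 6), W))
Add(Mul(-1, Function('z')(Mul(Add(6, -88), Add(-59, -13)))), Mul(-1, Function('g')(-141))) = Add(Mul(-1, -29), Mul(-1, Add(Rational(-1, 3), Mul(Rational(1, 6), -141)))) = Add(29, Mul(-1, Add(Rational(-1, 3), Rational(-47, 2)))) = Add(29, Mul(-1, Rational(-143, 6))) = Add(29, Rational(143, 6)) = Rational(317, 6)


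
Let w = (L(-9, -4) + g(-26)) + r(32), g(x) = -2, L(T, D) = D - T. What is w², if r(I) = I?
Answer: 1225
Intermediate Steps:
w = 35 (w = ((-4 - 1*(-9)) - 2) + 32 = ((-4 + 9) - 2) + 32 = (5 - 2) + 32 = 3 + 32 = 35)
w² = 35² = 1225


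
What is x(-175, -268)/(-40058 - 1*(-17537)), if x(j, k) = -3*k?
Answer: -268/7507 ≈ -0.035700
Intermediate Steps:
x(-175, -268)/(-40058 - 1*(-17537)) = (-3*(-268))/(-40058 - 1*(-17537)) = 804/(-40058 + 17537) = 804/(-22521) = 804*(-1/22521) = -268/7507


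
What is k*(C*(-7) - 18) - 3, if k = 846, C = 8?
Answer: -62607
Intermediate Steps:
k*(C*(-7) - 18) - 3 = 846*(8*(-7) - 18) - 3 = 846*(-56 - 18) - 3 = 846*(-74) - 3 = -62604 - 3 = -62607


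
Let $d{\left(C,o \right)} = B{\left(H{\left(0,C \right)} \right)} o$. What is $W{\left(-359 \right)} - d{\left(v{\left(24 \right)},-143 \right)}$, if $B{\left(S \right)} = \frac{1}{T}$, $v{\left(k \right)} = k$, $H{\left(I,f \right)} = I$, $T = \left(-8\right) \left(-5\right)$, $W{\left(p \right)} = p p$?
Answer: $\frac{5155383}{40} \approx 1.2888 \cdot 10^{5}$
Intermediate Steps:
$W{\left(p \right)} = p^{2}$
$T = 40$
$B{\left(S \right)} = \frac{1}{40}$
$d{\left(C,o \right)} = \frac{o}{40}$
$W{\left(-359 \right)} - d{\left(v{\left(24 \right)},-143 \right)} = \left(-359\right)^{2} - \frac{1}{40} \left(-143\right) = 128881 - - \frac{143}{40} = 128881 + \frac{143}{40} = \frac{5155383}{40}$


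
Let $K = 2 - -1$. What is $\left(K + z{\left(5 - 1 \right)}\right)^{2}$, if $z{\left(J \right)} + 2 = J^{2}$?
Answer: $289$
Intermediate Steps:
$z{\left(J \right)} = -2 + J^{2}$
$K = 3$ ($K = 2 + 1 = 3$)
$\left(K + z{\left(5 - 1 \right)}\right)^{2} = \left(3 - \left(2 - \left(5 - 1\right)^{2}\right)\right)^{2} = \left(3 - \left(2 - 4^{2}\right)\right)^{2} = \left(3 + \left(-2 + 16\right)\right)^{2} = \left(3 + 14\right)^{2} = 17^{2} = 289$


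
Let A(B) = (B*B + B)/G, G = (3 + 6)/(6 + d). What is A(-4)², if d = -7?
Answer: 16/9 ≈ 1.7778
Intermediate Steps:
G = -9 (G = (3 + 6)/(6 - 7) = 9/(-1) = 9*(-1) = -9)
A(B) = -B/9 - B²/9 (A(B) = (B*B + B)/(-9) = (B² + B)*(-⅑) = (B + B²)*(-⅑) = -B/9 - B²/9)
A(-4)² = (-⅑*(-4)*(1 - 4))² = (-⅑*(-4)*(-3))² = (-4/3)² = 16/9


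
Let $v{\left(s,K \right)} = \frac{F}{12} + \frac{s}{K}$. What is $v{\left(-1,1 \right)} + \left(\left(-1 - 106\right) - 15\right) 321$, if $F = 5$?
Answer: $- \frac{469951}{12} \approx -39163.0$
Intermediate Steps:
$v{\left(s,K \right)} = \frac{5}{12} + \frac{s}{K}$
$v{\left(-1,1 \right)} + \left(\left(-1 - 106\right) - 15\right) 321 = \left(\frac{5}{12} - 1^{-1}\right) + \left(\left(-1 - 106\right) - 15\right) 321 = \left(\frac{5}{12} - 1\right) + \left(-107 - 15\right) 321 = \left(\frac{5}{12} - 1\right) - 39162 = - \frac{7}{12} - 39162 = - \frac{469951}{12}$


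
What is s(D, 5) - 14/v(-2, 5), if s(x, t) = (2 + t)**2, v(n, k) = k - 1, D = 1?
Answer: 91/2 ≈ 45.500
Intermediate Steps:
v(n, k) = -1 + k
s(D, 5) - 14/v(-2, 5) = (2 + 5)**2 - 14/(-1 + 5) = 7**2 - 14/4 = 49 - 14/4 = 49 - 1*7/2 = 49 - 7/2 = 91/2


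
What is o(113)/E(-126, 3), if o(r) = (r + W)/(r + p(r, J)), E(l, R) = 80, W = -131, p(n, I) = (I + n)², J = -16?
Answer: -1/42320 ≈ -2.3629e-5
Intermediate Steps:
o(r) = (-131 + r)/(r + (-16 + r)²) (o(r) = (r - 131)/(r + (-16 + r)²) = (-131 + r)/(r + (-16 + r)²))
o(113)/E(-126, 3) = ((-131 + 113)/(113 + (-16 + 113)²))/80 = (-18/(113 + 97²))*(1/80) = (-18/(113 + 9409))*(1/80) = (-18/9522)*(1/80) = ((1/9522)*(-18))*(1/80) = -1/529*1/80 = -1/42320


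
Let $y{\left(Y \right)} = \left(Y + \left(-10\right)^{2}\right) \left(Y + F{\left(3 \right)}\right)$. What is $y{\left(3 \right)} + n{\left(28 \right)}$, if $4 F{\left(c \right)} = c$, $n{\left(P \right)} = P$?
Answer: $\frac{1657}{4} \approx 414.25$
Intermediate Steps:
$F{\left(c \right)} = \frac{c}{4}$
$y{\left(Y \right)} = \left(100 + Y\right) \left(\frac{3}{4} + Y\right)$ ($y{\left(Y \right)} = \left(Y + \left(-10\right)^{2}\right) \left(Y + \frac{1}{4} \cdot 3\right) = \left(Y + 100\right) \left(Y + \frac{3}{4}\right) = \left(100 + Y\right) \left(\frac{3}{4} + Y\right)$)
$y{\left(3 \right)} + n{\left(28 \right)} = \left(75 + 3^{2} + \frac{403}{4} \cdot 3\right) + 28 = \left(75 + 9 + \frac{1209}{4}\right) + 28 = \frac{1545}{4} + 28 = \frac{1657}{4}$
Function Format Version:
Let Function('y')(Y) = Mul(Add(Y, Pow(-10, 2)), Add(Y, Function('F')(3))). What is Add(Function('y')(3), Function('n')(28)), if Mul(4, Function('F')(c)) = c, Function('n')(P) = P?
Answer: Rational(1657, 4) ≈ 414.25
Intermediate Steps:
Function('F')(c) = Mul(Rational(1, 4), c)
Function('y')(Y) = Mul(Add(100, Y), Add(Rational(3, 4), Y)) (Function('y')(Y) = Mul(Add(Y, Pow(-10, 2)), Add(Y, Mul(Rational(1, 4), 3))) = Mul(Add(Y, 100), Add(Y, Rational(3, 4))) = Mul(Add(100, Y), Add(Rational(3, 4), Y)))
Add(Function('y')(3), Function('n')(28)) = Add(Add(75, Pow(3, 2), Mul(Rational(403, 4), 3)), 28) = Add(Add(75, 9, Rational(1209, 4)), 28) = Add(Rational(1545, 4), 28) = Rational(1657, 4)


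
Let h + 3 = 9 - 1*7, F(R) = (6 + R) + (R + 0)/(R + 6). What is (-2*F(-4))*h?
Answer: 0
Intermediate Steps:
F(R) = 6 + R + R/(6 + R) (F(R) = (6 + R) + R/(6 + R) = 6 + R + R/(6 + R))
h = -1 (h = -3 + (9 - 1*7) = -3 + (9 - 7) = -3 + 2 = -1)
(-2*F(-4))*h = -2*(36 + (-4)² + 13*(-4))/(6 - 4)*(-1) = -2*(36 + 16 - 52)/2*(-1) = -0*(-1) = -2*0*(-1) = 0*(-1) = 0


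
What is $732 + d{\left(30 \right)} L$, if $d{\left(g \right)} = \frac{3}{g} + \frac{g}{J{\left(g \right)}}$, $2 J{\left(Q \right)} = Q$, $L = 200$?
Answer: $1152$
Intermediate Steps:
$J{\left(Q \right)} = \frac{Q}{2}$
$d{\left(g \right)} = 2 + \frac{3}{g}$ ($d{\left(g \right)} = \frac{3}{g} + \frac{g}{\frac{1}{2} g} = \frac{3}{g} + g \frac{2}{g} = \frac{3}{g} + 2 = 2 + \frac{3}{g}$)
$732 + d{\left(30 \right)} L = 732 + \left(2 + \frac{3}{30}\right) 200 = 732 + \left(2 + 3 \cdot \frac{1}{30}\right) 200 = 732 + \left(2 + \frac{1}{10}\right) 200 = 732 + \frac{21}{10} \cdot 200 = 732 + 420 = 1152$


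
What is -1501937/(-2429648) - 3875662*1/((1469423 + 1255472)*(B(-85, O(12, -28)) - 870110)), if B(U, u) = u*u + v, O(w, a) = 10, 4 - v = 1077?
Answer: 3565021665432686021/5767036087804177680 ≈ 0.61817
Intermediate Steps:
v = -1073 (v = 4 - 1*1077 = 4 - 1077 = -1073)
B(U, u) = -1073 + u**2 (B(U, u) = u*u - 1073 = u**2 - 1073 = -1073 + u**2)
-1501937/(-2429648) - 3875662*1/((1469423 + 1255472)*(B(-85, O(12, -28)) - 870110)) = -1501937/(-2429648) - 3875662*1/((1469423 + 1255472)*((-1073 + 10**2) - 870110)) = -1501937*(-1/2429648) - 3875662*1/(2724895*((-1073 + 100) - 870110)) = 1501937/2429648 - 3875662*1/(2724895*(-973 - 870110)) = 1501937/2429648 - 3875662/((-871083*2724895)) = 1501937/2429648 - 3875662/(-2373609711285) = 1501937/2429648 - 3875662*(-1/2373609711285) = 1501937/2429648 + 3875662/2373609711285 = 3565021665432686021/5767036087804177680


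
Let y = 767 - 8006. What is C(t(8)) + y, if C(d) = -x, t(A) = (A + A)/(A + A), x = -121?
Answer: -7118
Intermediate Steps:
t(A) = 1 (t(A) = (2*A)/((2*A)) = (2*A)*(1/(2*A)) = 1)
C(d) = 121 (C(d) = -1*(-121) = 121)
y = -7239
C(t(8)) + y = 121 - 7239 = -7118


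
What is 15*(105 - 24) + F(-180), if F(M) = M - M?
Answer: 1215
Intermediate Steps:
F(M) = 0
15*(105 - 24) + F(-180) = 15*(105 - 24) + 0 = 15*81 + 0 = 1215 + 0 = 1215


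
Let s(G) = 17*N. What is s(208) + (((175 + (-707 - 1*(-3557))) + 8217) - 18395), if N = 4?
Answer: -7085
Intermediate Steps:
s(G) = 68 (s(G) = 17*4 = 68)
s(208) + (((175 + (-707 - 1*(-3557))) + 8217) - 18395) = 68 + (((175 + (-707 - 1*(-3557))) + 8217) - 18395) = 68 + (((175 + (-707 + 3557)) + 8217) - 18395) = 68 + (((175 + 2850) + 8217) - 18395) = 68 + ((3025 + 8217) - 18395) = 68 + (11242 - 18395) = 68 - 7153 = -7085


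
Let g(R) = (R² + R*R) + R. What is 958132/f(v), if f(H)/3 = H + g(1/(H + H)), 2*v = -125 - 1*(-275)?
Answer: 1796497500/421913 ≈ 4258.0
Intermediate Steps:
g(R) = R + 2*R² (g(R) = (R² + R²) + R = 2*R² + R = R + 2*R²)
v = 75 (v = (-125 - 1*(-275))/2 = (-125 + 275)/2 = (½)*150 = 75)
f(H) = 3*H + 3*(1 + 1/H)/(2*H) (f(H) = 3*(H + (1 + 2/(H + H))/(H + H)) = 3*(H + (1 + 2/((2*H)))/((2*H))) = 3*(H + (1/(2*H))*(1 + 2*(1/(2*H)))) = 3*(H + (1/(2*H))*(1 + 1/H)) = 3*(H + (1 + 1/H)/(2*H)) = 3*H + 3*(1 + 1/H)/(2*H))
958132/f(v) = 958132/(((3/2)*(1 + 75 + 2*75³)/75²)) = 958132/(((3/2)*(1/5625)*(1 + 75 + 2*421875))) = 958132/(((3/2)*(1/5625)*(1 + 75 + 843750))) = 958132/(((3/2)*(1/5625)*843826)) = 958132/(421913/1875) = 958132*(1875/421913) = 1796497500/421913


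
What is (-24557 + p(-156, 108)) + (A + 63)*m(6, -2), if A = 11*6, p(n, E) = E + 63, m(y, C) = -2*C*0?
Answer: -24386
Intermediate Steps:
m(y, C) = 0
p(n, E) = 63 + E
A = 66
(-24557 + p(-156, 108)) + (A + 63)*m(6, -2) = (-24557 + (63 + 108)) + (66 + 63)*0 = (-24557 + 171) + 129*0 = -24386 + 0 = -24386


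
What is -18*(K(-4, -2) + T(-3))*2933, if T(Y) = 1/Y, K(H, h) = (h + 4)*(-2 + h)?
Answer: 439950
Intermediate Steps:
K(H, h) = (-2 + h)*(4 + h) (K(H, h) = (4 + h)*(-2 + h) = (-2 + h)*(4 + h))
-18*(K(-4, -2) + T(-3))*2933 = -18*((-8 + (-2)**2 + 2*(-2)) + 1/(-3))*2933 = -18*((-8 + 4 - 4) - 1/3)*2933 = -18*(-8 - 1/3)*2933 = -18*(-25/3)*2933 = 150*2933 = 439950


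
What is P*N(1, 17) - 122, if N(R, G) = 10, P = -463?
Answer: -4752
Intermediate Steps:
P*N(1, 17) - 122 = -463*10 - 122 = -4630 - 122 = -4752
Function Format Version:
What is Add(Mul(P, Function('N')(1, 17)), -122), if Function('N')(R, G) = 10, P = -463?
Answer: -4752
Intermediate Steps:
Add(Mul(P, Function('N')(1, 17)), -122) = Add(Mul(-463, 10), -122) = Add(-4630, -122) = -4752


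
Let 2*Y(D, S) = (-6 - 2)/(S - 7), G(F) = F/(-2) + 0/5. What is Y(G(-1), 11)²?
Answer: 1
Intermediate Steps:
G(F) = -F/2 (G(F) = F*(-½) + 0*(⅕) = -F/2 + 0 = -F/2)
Y(D, S) = -4/(-7 + S) (Y(D, S) = ((-6 - 2)/(S - 7))/2 = (-8/(-7 + S))/2 = -4/(-7 + S))
Y(G(-1), 11)² = (-4/(-7 + 11))² = (-4/4)² = (-4*¼)² = (-1)² = 1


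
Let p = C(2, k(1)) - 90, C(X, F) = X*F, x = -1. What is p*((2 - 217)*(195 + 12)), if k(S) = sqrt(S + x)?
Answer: 4005450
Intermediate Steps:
k(S) = sqrt(-1 + S) (k(S) = sqrt(S - 1) = sqrt(-1 + S))
C(X, F) = F*X
p = -90 (p = sqrt(-1 + 1)*2 - 90 = sqrt(0)*2 - 90 = 0*2 - 90 = 0 - 90 = -90)
p*((2 - 217)*(195 + 12)) = -90*(2 - 217)*(195 + 12) = -(-19350)*207 = -90*(-44505) = 4005450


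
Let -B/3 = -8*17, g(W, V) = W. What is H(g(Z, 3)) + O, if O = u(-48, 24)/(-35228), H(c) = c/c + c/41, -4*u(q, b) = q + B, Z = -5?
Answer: 635949/722174 ≈ 0.88060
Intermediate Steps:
B = 408 (B = -(-24)*17 = -3*(-136) = 408)
u(q, b) = -102 - q/4 (u(q, b) = -(q + 408)/4 = -(408 + q)/4 = -102 - q/4)
H(c) = 1 + c/41 (H(c) = 1 + c*(1/41) = 1 + c/41)
O = 45/17614 (O = (-102 - ¼*(-48))/(-35228) = (-102 + 12)*(-1/35228) = -90*(-1/35228) = 45/17614 ≈ 0.0025548)
H(g(Z, 3)) + O = (1 + (1/41)*(-5)) + 45/17614 = (1 - 5/41) + 45/17614 = 36/41 + 45/17614 = 635949/722174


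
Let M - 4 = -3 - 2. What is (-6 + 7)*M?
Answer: -1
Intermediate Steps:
M = -1 (M = 4 + (-3 - 2) = 4 - 5 = -1)
(-6 + 7)*M = (-6 + 7)*(-1) = 1*(-1) = -1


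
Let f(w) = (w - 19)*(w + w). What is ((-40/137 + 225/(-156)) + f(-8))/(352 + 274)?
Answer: 3065213/4459624 ≈ 0.68733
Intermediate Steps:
f(w) = 2*w*(-19 + w) (f(w) = (-19 + w)*(2*w) = 2*w*(-19 + w))
((-40/137 + 225/(-156)) + f(-8))/(352 + 274) = ((-40/137 + 225/(-156)) + 2*(-8)*(-19 - 8))/(352 + 274) = ((-40*1/137 + 225*(-1/156)) + 2*(-8)*(-27))/626 = ((-40/137 - 75/52) + 432)*(1/626) = (-12355/7124 + 432)*(1/626) = (3065213/7124)*(1/626) = 3065213/4459624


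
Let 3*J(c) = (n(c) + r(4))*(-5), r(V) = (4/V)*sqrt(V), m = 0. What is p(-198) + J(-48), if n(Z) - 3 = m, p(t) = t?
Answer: -619/3 ≈ -206.33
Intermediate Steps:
n(Z) = 3 (n(Z) = 3 + 0 = 3)
r(V) = 4/sqrt(V)
J(c) = -25/3 (J(c) = ((3 + 4/sqrt(4))*(-5))/3 = ((3 + 4*(1/2))*(-5))/3 = ((3 + 2)*(-5))/3 = (5*(-5))/3 = (1/3)*(-25) = -25/3)
p(-198) + J(-48) = -198 - 25/3 = -619/3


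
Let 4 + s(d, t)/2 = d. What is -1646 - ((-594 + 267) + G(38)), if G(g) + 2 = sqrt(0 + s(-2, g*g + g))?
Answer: -1317 - 2*I*sqrt(3) ≈ -1317.0 - 3.4641*I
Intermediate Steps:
s(d, t) = -8 + 2*d
G(g) = -2 + 2*I*sqrt(3) (G(g) = -2 + sqrt(0 + (-8 + 2*(-2))) = -2 + sqrt(0 + (-8 - 4)) = -2 + sqrt(0 - 12) = -2 + sqrt(-12) = -2 + 2*I*sqrt(3))
-1646 - ((-594 + 267) + G(38)) = -1646 - ((-594 + 267) + (-2 + 2*I*sqrt(3))) = -1646 - (-327 + (-2 + 2*I*sqrt(3))) = -1646 - (-329 + 2*I*sqrt(3)) = -1646 + (329 - 2*I*sqrt(3)) = -1317 - 2*I*sqrt(3)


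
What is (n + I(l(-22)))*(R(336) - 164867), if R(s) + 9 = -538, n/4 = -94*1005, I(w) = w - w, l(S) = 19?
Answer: 62506642320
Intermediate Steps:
I(w) = 0
n = -377880 (n = 4*(-94*1005) = 4*(-94470) = -377880)
R(s) = -547 (R(s) = -9 - 538 = -547)
(n + I(l(-22)))*(R(336) - 164867) = (-377880 + 0)*(-547 - 164867) = -377880*(-165414) = 62506642320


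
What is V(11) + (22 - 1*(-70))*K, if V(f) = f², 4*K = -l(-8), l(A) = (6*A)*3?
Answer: 3433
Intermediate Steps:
l(A) = 18*A
K = 36 (K = (-18*(-8))/4 = (-1*(-144))/4 = (¼)*144 = 36)
V(11) + (22 - 1*(-70))*K = 11² + (22 - 1*(-70))*36 = 121 + (22 + 70)*36 = 121 + 92*36 = 121 + 3312 = 3433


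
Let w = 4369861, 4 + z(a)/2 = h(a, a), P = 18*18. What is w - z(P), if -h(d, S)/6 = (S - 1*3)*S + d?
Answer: 5621805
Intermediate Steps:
h(d, S) = -6*d - 6*S*(-3 + S) (h(d, S) = -6*((S - 1*3)*S + d) = -6*((S - 3)*S + d) = -6*((-3 + S)*S + d) = -6*(S*(-3 + S) + d) = -6*(d + S*(-3 + S)) = -6*d - 6*S*(-3 + S))
P = 324
z(a) = -8 - 12*a**2 + 24*a (z(a) = -8 + 2*(-6*a - 6*a**2 + 18*a) = -8 + 2*(-6*a**2 + 12*a) = -8 + (-12*a**2 + 24*a) = -8 - 12*a**2 + 24*a)
w - z(P) = 4369861 - (-8 - 12*324**2 + 24*324) = 4369861 - (-8 - 12*104976 + 7776) = 4369861 - (-8 - 1259712 + 7776) = 4369861 - 1*(-1251944) = 4369861 + 1251944 = 5621805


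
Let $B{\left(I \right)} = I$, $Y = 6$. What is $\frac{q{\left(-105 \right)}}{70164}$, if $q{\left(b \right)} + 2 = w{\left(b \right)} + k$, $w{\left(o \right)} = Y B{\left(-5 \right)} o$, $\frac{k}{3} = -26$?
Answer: $\frac{1535}{35082} \approx 0.043755$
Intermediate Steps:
$k = -78$ ($k = 3 \left(-26\right) = -78$)
$w{\left(o \right)} = - 30 o$ ($w{\left(o \right)} = 6 \left(-5\right) o = - 30 o$)
$q{\left(b \right)} = -80 - 30 b$ ($q{\left(b \right)} = -2 - \left(78 + 30 b\right) = -80 - 30 b$)
$\frac{q{\left(-105 \right)}}{70164} = \frac{-80 - -3150}{70164} = \left(-80 + 3150\right) \frac{1}{70164} = 3070 \cdot \frac{1}{70164} = \frac{1535}{35082}$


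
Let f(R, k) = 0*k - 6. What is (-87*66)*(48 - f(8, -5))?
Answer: -310068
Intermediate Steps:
f(R, k) = -6 (f(R, k) = 0 - 6 = -6)
(-87*66)*(48 - f(8, -5)) = (-87*66)*(48 - 1*(-6)) = -5742*(48 + 6) = -5742*54 = -310068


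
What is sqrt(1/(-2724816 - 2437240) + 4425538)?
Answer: 3*sqrt(3275736777538522142)/2581028 ≈ 2103.7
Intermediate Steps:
sqrt(1/(-2724816 - 2437240) + 4425538) = sqrt(1/(-5162056) + 4425538) = sqrt(-1/5162056 + 4425538) = sqrt(22844874986127/5162056) = 3*sqrt(3275736777538522142)/2581028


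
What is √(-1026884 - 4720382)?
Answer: I*√5747266 ≈ 2397.3*I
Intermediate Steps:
√(-1026884 - 4720382) = √(-5747266) = I*√5747266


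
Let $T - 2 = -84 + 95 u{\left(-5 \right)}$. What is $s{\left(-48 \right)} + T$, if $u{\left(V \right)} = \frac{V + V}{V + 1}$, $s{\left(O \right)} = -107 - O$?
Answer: $\frac{193}{2} \approx 96.5$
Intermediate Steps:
$u{\left(V \right)} = \frac{2 V}{1 + V}$
$T = \frac{311}{2}$ ($T = 2 - \left(84 - 95 \cdot 2 \left(-5\right) \frac{1}{1 - 5}\right) = 2 - \left(84 - 95 \cdot 2 \left(-5\right) \frac{1}{-4}\right) = 2 - \left(84 - 95 \cdot 2 \left(-5\right) \left(- \frac{1}{4}\right)\right) = 2 + \left(-84 + 95 \cdot \frac{5}{2}\right) = 2 + \left(-84 + \frac{475}{2}\right) = 2 + \frac{307}{2} = \frac{311}{2} \approx 155.5$)
$s{\left(-48 \right)} + T = \left(-107 - -48\right) + \frac{311}{2} = \left(-107 + 48\right) + \frac{311}{2} = -59 + \frac{311}{2} = \frac{193}{2}$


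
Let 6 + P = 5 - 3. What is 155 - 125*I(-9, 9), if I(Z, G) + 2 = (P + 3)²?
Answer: 280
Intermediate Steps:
P = -4 (P = -6 + (5 - 3) = -6 + 2 = -4)
I(Z, G) = -1 (I(Z, G) = -2 + (-4 + 3)² = -2 + (-1)² = -2 + 1 = -1)
155 - 125*I(-9, 9) = 155 - 125*(-1) = 155 + 125 = 280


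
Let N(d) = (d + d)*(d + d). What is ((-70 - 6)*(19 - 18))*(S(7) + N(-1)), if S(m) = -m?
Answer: 228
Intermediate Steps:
N(d) = 4*d² (N(d) = (2*d)*(2*d) = 4*d²)
((-70 - 6)*(19 - 18))*(S(7) + N(-1)) = ((-70 - 6)*(19 - 18))*(-1*7 + 4*(-1)²) = (-76*1)*(-7 + 4*1) = -76*(-7 + 4) = -76*(-3) = 228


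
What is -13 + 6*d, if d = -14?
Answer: -97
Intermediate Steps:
-13 + 6*d = -13 + 6*(-14) = -13 - 84 = -97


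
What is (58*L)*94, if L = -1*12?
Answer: -65424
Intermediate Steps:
L = -12
(58*L)*94 = (58*(-12))*94 = -696*94 = -65424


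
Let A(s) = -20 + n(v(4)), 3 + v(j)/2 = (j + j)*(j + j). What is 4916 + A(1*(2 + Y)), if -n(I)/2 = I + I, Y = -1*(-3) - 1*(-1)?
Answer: 4408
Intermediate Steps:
Y = 4 (Y = 3 + 1 = 4)
v(j) = -6 + 8*j² (v(j) = -6 + 2*((j + j)*(j + j)) = -6 + 2*((2*j)*(2*j)) = -6 + 2*(4*j²) = -6 + 8*j²)
n(I) = -4*I (n(I) = -2*(I + I) = -4*I)
A(s) = -508 (A(s) = -20 - 4*(-6 + 8*4²) = -20 - 4*(-6 + 8*16) = -20 - 4*(-6 + 128) = -20 - 4*122 = -20 - 488 = -508)
4916 + A(1*(2 + Y)) = 4916 - 508 = 4408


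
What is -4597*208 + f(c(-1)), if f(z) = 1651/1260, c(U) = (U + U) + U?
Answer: -1204780109/1260 ≈ -9.5618e+5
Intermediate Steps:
c(U) = 3*U (c(U) = 2*U + U = 3*U)
f(z) = 1651/1260 (f(z) = 1651*(1/1260) = 1651/1260)
-4597*208 + f(c(-1)) = -4597*208 + 1651/1260 = -956176 + 1651/1260 = -1204780109/1260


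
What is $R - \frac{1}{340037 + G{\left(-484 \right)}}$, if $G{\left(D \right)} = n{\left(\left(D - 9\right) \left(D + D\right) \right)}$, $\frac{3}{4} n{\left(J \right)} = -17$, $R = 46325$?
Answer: $\frac{47253491972}{1020043} \approx 46325.0$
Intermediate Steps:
$n{\left(J \right)} = - \frac{68}{3}$ ($n{\left(J \right)} = \frac{4}{3} \left(-17\right) = - \frac{68}{3}$)
$G{\left(D \right)} = - \frac{68}{3}$
$R - \frac{1}{340037 + G{\left(-484 \right)}} = 46325 - \frac{1}{340037 - \frac{68}{3}} = 46325 - \frac{1}{\frac{1020043}{3}} = 46325 - \frac{3}{1020043} = \frac{47253491972}{1020043}$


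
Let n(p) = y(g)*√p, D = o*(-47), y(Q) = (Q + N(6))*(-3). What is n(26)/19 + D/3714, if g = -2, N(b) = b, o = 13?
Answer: -611/3714 - 12*√26/19 ≈ -3.3849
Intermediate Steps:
y(Q) = -18 - 3*Q (y(Q) = (Q + 6)*(-3) = (6 + Q)*(-3) = -18 - 3*Q)
D = -611 (D = 13*(-47) = -611)
n(p) = -12*√p (n(p) = (-18 - 3*(-2))*√p = (-18 + 6)*√p = -12*√p)
n(26)/19 + D/3714 = -12*√26/19 - 611/3714 = -611/3714 - 12*√26/19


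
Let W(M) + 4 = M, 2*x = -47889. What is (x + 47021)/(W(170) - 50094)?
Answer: -46153/99856 ≈ -0.46220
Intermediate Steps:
x = -47889/2 (x = (1/2)*(-47889) = -47889/2 ≈ -23945.)
W(M) = -4 + M
(x + 47021)/(W(170) - 50094) = (-47889/2 + 47021)/((-4 + 170) - 50094) = 46153/(2*(166 - 50094)) = (46153/2)/(-49928) = (46153/2)*(-1/49928) = -46153/99856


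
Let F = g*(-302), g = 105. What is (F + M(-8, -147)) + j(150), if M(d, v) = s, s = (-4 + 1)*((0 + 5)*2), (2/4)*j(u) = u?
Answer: -31440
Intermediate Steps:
j(u) = 2*u
F = -31710 (F = 105*(-302) = -31710)
s = -30 (s = -15*2 = -3*10 = -30)
M(d, v) = -30
(F + M(-8, -147)) + j(150) = (-31710 - 30) + 2*150 = -31740 + 300 = -31440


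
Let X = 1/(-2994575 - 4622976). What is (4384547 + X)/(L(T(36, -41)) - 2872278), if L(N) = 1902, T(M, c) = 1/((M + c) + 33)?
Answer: -2783292532033/1822102964098 ≈ -1.5275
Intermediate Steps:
T(M, c) = 1/(33 + M + c)
X = -1/7617551 (X = 1/(-7617551) = -1/7617551 ≈ -1.3128e-7)
(4384547 + X)/(L(T(36, -41)) - 2872278) = (4384547 - 1/7617551)/(1902 - 2872278) = (33399510384396/7617551)/(-2870376) = (33399510384396/7617551)*(-1/2870376) = -2783292532033/1822102964098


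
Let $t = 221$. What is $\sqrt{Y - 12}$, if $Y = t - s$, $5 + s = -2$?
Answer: $6 \sqrt{6} \approx 14.697$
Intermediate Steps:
$s = -7$ ($s = -5 - 2 = -7$)
$Y = 228$ ($Y = 221 - -7 = 221 + 7 = 228$)
$\sqrt{Y - 12} = \sqrt{228 - 12} = \sqrt{216} = 6 \sqrt{6}$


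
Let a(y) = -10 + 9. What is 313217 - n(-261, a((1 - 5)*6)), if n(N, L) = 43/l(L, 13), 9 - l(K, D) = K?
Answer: 3132127/10 ≈ 3.1321e+5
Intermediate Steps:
l(K, D) = 9 - K
a(y) = -1
n(N, L) = 43/(9 - L)
313217 - n(-261, a((1 - 5)*6)) = 313217 - (-43)/(-9 - 1) = 313217 - (-43)/(-10) = 313217 - (-43)*(-1)/10 = 313217 - 1*43/10 = 313217 - 43/10 = 3132127/10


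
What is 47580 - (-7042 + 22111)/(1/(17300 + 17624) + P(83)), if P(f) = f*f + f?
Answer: 11584734068064/243490129 ≈ 47578.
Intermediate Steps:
P(f) = f + f² (P(f) = f² + f = f + f²)
47580 - (-7042 + 22111)/(1/(17300 + 17624) + P(83)) = 47580 - (-7042 + 22111)/(1/(17300 + 17624) + 83*(1 + 83)) = 47580 - 15069/(1/34924 + 83*84) = 47580 - 15069/(1/34924 + 6972) = 47580 - 15069/243490129/34924 = 47580 - 15069*34924/243490129 = 47580 - 1*526269756/243490129 = 47580 - 526269756/243490129 = 11584734068064/243490129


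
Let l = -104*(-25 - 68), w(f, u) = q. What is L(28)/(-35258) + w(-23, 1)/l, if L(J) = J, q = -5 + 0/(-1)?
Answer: -223553/170507688 ≈ -0.0013111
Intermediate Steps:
q = -5 (q = -5 - 1*0 = -5 + 0 = -5)
w(f, u) = -5
l = 9672 (l = -104*(-93) = 9672)
L(28)/(-35258) + w(-23, 1)/l = 28/(-35258) - 5/9672 = 28*(-1/35258) - 5*1/9672 = -14/17629 - 5/9672 = -223553/170507688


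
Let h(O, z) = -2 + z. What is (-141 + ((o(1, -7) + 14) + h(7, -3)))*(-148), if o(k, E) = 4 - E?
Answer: 17908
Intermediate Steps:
(-141 + ((o(1, -7) + 14) + h(7, -3)))*(-148) = (-141 + (((4 - 1*(-7)) + 14) + (-2 - 3)))*(-148) = (-141 + (((4 + 7) + 14) - 5))*(-148) = (-141 + ((11 + 14) - 5))*(-148) = (-141 + (25 - 5))*(-148) = (-141 + 20)*(-148) = -121*(-148) = 17908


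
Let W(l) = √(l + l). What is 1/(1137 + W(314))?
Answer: 1137/1292141 - 2*√157/1292141 ≈ 0.00086054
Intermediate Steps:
W(l) = √2*√l (W(l) = √(2*l) = √2*√l)
1/(1137 + W(314)) = 1/(1137 + √2*√314) = 1/(1137 + 2*√157)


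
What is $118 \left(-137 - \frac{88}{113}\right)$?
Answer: $- \frac{1837142}{113} \approx -16258.0$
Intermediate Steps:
$118 \left(-137 - \frac{88}{113}\right) = 118 \left(- \frac{15569}{113}\right) = - \frac{1837142}{113}$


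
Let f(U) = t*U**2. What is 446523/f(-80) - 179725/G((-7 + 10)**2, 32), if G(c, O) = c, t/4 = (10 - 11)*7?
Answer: -4601534101/230400 ≈ -19972.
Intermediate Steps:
t = -28 (t = 4*((10 - 11)*7) = 4*(-1*7) = 4*(-7) = -28)
f(U) = -28*U**2
446523/f(-80) - 179725/G((-7 + 10)**2, 32) = 446523/((-28*(-80)**2)) - 179725/(-7 + 10)**2 = 446523/((-28*6400)) - 179725/(3**2) = 446523/(-179200) - 179725/9 = 446523*(-1/179200) - 179725*1/9 = -63789/25600 - 179725/9 = -4601534101/230400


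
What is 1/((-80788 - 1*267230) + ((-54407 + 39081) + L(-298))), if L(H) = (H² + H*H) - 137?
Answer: -1/185873 ≈ -5.3800e-6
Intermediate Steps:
L(H) = -137 + 2*H² (L(H) = (H² + H²) - 137 = 2*H² - 137 = -137 + 2*H²)
1/((-80788 - 1*267230) + ((-54407 + 39081) + L(-298))) = 1/((-80788 - 1*267230) + ((-54407 + 39081) + (-137 + 2*(-298)²))) = 1/((-80788 - 267230) + (-15326 + (-137 + 2*88804))) = 1/(-348018 + (-15326 + (-137 + 177608))) = 1/(-348018 + (-15326 + 177471)) = 1/(-348018 + 162145) = 1/(-185873) = -1/185873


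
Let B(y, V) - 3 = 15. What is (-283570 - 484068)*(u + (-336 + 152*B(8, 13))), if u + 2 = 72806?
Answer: -57729448152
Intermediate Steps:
u = 72804 (u = -2 + 72806 = 72804)
B(y, V) = 18 (B(y, V) = 3 + 15 = 18)
(-283570 - 484068)*(u + (-336 + 152*B(8, 13))) = (-283570 - 484068)*(72804 + (-336 + 152*18)) = -767638*(72804 + (-336 + 2736)) = -767638*(72804 + 2400) = -767638*75204 = -57729448152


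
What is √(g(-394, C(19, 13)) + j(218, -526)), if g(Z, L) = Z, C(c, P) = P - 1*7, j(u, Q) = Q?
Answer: 2*I*√230 ≈ 30.332*I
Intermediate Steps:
C(c, P) = -7 + P (C(c, P) = P - 7 = -7 + P)
√(g(-394, C(19, 13)) + j(218, -526)) = √(-394 - 526) = √(-920) = 2*I*√230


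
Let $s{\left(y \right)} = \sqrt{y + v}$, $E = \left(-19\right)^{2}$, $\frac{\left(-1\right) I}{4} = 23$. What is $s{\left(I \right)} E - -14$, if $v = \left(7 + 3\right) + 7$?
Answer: $14 + 1805 i \sqrt{3} \approx 14.0 + 3126.4 i$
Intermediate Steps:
$I = -92$ ($I = \left(-4\right) 23 = -92$)
$v = 17$ ($v = 10 + 7 = 17$)
$E = 361$
$s{\left(y \right)} = \sqrt{17 + y}$ ($s{\left(y \right)} = \sqrt{y + 17} = \sqrt{17 + y}$)
$s{\left(I \right)} E - -14 = \sqrt{17 - 92} \cdot 361 - -14 = \sqrt{-75} \cdot 361 + \left(-4 + 18\right) = 5 i \sqrt{3} \cdot 361 + 14 = 1805 i \sqrt{3} + 14 = 14 + 1805 i \sqrt{3}$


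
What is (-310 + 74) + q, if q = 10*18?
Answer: -56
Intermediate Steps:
q = 180
(-310 + 74) + q = (-310 + 74) + 180 = -236 + 180 = -56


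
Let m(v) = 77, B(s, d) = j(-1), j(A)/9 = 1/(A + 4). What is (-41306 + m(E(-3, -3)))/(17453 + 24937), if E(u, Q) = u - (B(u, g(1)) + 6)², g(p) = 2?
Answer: -1527/1570 ≈ -0.97261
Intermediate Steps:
j(A) = 9/(4 + A) (j(A) = 9/(A + 4) = 9/(4 + A))
B(s, d) = 3 (B(s, d) = 9/(4 - 1) = 9/3 = 9*(⅓) = 3)
E(u, Q) = -81 + u (E(u, Q) = u - (3 + 6)² = u - 1*9² = u - 1*81 = u - 81 = -81 + u)
(-41306 + m(E(-3, -3)))/(17453 + 24937) = (-41306 + 77)/(17453 + 24937) = -41229/42390 = -41229*1/42390 = -1527/1570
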